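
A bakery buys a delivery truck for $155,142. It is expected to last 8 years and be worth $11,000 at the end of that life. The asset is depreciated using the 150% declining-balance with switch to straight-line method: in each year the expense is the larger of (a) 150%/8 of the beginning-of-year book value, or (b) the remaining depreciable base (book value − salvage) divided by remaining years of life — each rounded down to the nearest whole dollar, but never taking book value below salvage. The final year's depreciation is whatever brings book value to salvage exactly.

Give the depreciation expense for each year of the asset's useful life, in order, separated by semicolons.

$29,089; $23,634; $19,203; $15,603; $14,153; $14,153; $14,153; $14,154

Depreciable base = $155,142 − $11,000 = $144,142.
Year 1: DB = ⌊$155,142 × 150%/8⌋ = $29,089; SL = ⌊$144,142/8⌋ = $18,017 → take DB $29,089. Book value $126,053.
Year 2: DB = ⌊$126,053 × 150%/8⌋ = $23,634; SL = ⌊$115,053/7⌋ = $16,436 → take DB $23,634. Book value $102,419.
Year 3: DB = ⌊$102,419 × 150%/8⌋ = $19,203; SL = ⌊$91,419/6⌋ = $15,236 → take DB $19,203. Book value $83,216.
Year 4: DB = ⌊$83,216 × 150%/8⌋ = $15,603; SL = ⌊$72,216/5⌋ = $14,443 → take DB $15,603. Book value $67,613.
Year 5: DB = ⌊$67,613 × 150%/8⌋ = $12,677; SL = ⌊$56,613/4⌋ = $14,153 → take SL $14,153. Book value $53,460.
Year 6: DB = ⌊$53,460 × 150%/8⌋ = $10,023; SL = ⌊$42,460/3⌋ = $14,153 → take SL $14,153. Book value $39,307.
Year 7: DB = ⌊$39,307 × 150%/8⌋ = $7,370; SL = ⌊$28,307/2⌋ = $14,153 → take SL $14,153. Book value $25,154.
Year 8 (final): $25,154 − $11,000 = $14,154. Book value $11,000.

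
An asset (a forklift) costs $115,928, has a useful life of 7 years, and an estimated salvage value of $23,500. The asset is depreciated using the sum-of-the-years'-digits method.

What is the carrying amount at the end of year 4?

$43,306

Depreciable base = $115,928 − $23,500 = $92,428.
Sum of the years' digits = 7+6+5+4+3+2+1 = 28.
Year 1: $92,428 × 7/28 = $23,107. Book value $92,821.
Year 2: $92,428 × 6/28 = $19,806. Book value $73,015.
Year 3: $92,428 × 5/28 = $16,505. Book value $56,510.
Year 4: $92,428 × 4/28 = $13,204. Book value $43,306.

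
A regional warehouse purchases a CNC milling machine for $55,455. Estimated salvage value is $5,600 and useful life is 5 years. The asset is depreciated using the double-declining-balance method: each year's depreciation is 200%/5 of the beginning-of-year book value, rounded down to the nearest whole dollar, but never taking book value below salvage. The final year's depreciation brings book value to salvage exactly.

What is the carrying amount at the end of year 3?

Depreciable base = $55,455 − $5,600 = $49,855.
Year 1: ⌊$55,455 × 200%/5⌋ = $22,182. Book value $33,273.
Year 2: ⌊$33,273 × 200%/5⌋ = $13,309. Book value $19,964.
Year 3: ⌊$19,964 × 200%/5⌋ = $7,985. Book value $11,979.

$11,979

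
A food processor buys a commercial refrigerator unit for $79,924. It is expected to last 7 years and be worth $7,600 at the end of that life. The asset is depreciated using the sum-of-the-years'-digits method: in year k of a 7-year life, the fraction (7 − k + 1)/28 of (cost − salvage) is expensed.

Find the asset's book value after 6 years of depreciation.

$10,183

Depreciable base = $79,924 − $7,600 = $72,324.
Sum of the years' digits = 7+6+5+4+3+2+1 = 28.
Year 1: $72,324 × 7/28 = $18,081. Book value $61,843.
Year 2: $72,324 × 6/28 = $15,498. Book value $46,345.
Year 3: $72,324 × 5/28 = $12,915. Book value $33,430.
Year 4: $72,324 × 4/28 = $10,332. Book value $23,098.
Year 5: $72,324 × 3/28 = $7,749. Book value $15,349.
Year 6: $72,324 × 2/28 = $5,166. Book value $10,183.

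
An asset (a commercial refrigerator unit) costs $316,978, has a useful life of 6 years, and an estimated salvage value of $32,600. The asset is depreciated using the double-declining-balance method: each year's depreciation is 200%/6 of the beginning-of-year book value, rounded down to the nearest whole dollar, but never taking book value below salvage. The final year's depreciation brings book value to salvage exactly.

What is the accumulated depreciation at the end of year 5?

$275,235

Depreciable base = $316,978 − $32,600 = $284,378.
Year 1: ⌊$316,978 × 200%/6⌋ = $105,659. Book value $211,319.
Year 2: ⌊$211,319 × 200%/6⌋ = $70,439. Book value $140,880.
Year 3: ⌊$140,880 × 200%/6⌋ = $46,960. Book value $93,920.
Year 4: ⌊$93,920 × 200%/6⌋ = $31,306. Book value $62,614.
Year 5: ⌊$62,614 × 200%/6⌋ = $20,871. Book value $41,743.
Accumulated through year 5 = $316,978 − $41,743 = $275,235.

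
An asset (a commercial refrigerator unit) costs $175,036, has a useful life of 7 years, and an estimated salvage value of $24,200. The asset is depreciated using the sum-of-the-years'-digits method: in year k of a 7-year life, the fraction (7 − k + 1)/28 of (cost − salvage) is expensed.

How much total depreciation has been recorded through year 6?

Depreciable base = $175,036 − $24,200 = $150,836.
Sum of the years' digits = 7+6+5+4+3+2+1 = 28.
Year 1: $150,836 × 7/28 = $37,709. Book value $137,327.
Year 2: $150,836 × 6/28 = $32,322. Book value $105,005.
Year 3: $150,836 × 5/28 = $26,935. Book value $78,070.
Year 4: $150,836 × 4/28 = $21,548. Book value $56,522.
Year 5: $150,836 × 3/28 = $16,161. Book value $40,361.
Year 6: $150,836 × 2/28 = $10,774. Book value $29,587.
Accumulated through year 6 = $175,036 − $29,587 = $145,449.

$145,449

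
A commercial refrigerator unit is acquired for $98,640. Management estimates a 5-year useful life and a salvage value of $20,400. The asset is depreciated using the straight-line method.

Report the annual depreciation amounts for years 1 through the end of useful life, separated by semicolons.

$15,648; $15,648; $15,648; $15,648; $15,648

Depreciable base = $98,640 − $20,400 = $78,240.
Annual expense = $78,240 / 5 = $15,648.
End of year 1: book value $82,992.
End of year 2: book value $67,344.
End of year 3: book value $51,696.
End of year 4: book value $36,048.
End of year 5: book value $20,400.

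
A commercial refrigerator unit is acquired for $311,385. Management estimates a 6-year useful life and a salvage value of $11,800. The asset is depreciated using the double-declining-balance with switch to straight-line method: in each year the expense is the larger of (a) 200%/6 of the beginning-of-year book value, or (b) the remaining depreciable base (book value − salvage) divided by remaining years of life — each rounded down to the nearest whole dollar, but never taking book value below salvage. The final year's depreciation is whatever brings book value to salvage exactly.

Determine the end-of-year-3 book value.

$92,263

Depreciable base = $311,385 − $11,800 = $299,585.
Year 1: DB = ⌊$311,385 × 200%/6⌋ = $103,795; SL = ⌊$299,585/6⌋ = $49,930 → take DB $103,795. Book value $207,590.
Year 2: DB = ⌊$207,590 × 200%/6⌋ = $69,196; SL = ⌊$195,790/5⌋ = $39,158 → take DB $69,196. Book value $138,394.
Year 3: DB = ⌊$138,394 × 200%/6⌋ = $46,131; SL = ⌊$126,594/4⌋ = $31,648 → take DB $46,131. Book value $92,263.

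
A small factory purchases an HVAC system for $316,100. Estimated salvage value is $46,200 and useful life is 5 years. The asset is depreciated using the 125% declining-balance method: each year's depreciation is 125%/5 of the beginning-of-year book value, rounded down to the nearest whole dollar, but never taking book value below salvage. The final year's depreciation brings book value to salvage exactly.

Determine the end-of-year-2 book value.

Depreciable base = $316,100 − $46,200 = $269,900.
Year 1: ⌊$316,100 × 125%/5⌋ = $79,025. Book value $237,075.
Year 2: ⌊$237,075 × 125%/5⌋ = $59,268. Book value $177,807.

$177,807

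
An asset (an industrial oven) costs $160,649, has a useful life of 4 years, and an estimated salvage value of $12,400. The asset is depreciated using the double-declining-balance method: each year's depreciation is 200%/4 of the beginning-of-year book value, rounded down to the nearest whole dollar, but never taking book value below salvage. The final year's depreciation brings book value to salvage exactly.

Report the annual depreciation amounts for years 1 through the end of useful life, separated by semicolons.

$80,324; $40,162; $20,081; $7,682

Depreciable base = $160,649 − $12,400 = $148,249.
Year 1: ⌊$160,649 × 200%/4⌋ = $80,324. Book value $80,325.
Year 2: ⌊$80,325 × 200%/4⌋ = $40,162. Book value $40,163.
Year 3: ⌊$40,163 × 200%/4⌋ = $20,081. Book value $20,082.
Year 4 (final): $20,082 − $12,400 = $7,682. Book value $12,400.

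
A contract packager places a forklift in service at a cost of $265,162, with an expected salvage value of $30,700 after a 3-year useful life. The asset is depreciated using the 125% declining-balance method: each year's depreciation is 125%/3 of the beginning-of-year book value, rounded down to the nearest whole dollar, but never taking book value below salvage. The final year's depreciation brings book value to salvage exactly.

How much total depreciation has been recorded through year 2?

$174,933

Depreciable base = $265,162 − $30,700 = $234,462.
Year 1: ⌊$265,162 × 125%/3⌋ = $110,484. Book value $154,678.
Year 2: ⌊$154,678 × 125%/3⌋ = $64,449. Book value $90,229.
Accumulated through year 2 = $265,162 − $90,229 = $174,933.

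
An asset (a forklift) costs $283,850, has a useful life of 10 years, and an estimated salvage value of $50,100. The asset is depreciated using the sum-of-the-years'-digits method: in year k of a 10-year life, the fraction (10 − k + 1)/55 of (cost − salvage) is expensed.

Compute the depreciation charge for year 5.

Depreciable base = $283,850 − $50,100 = $233,750.
Sum of the years' digits = 10+9+8+7+6+5+4+3+2+1 = 55.
Year 1: $233,750 × 10/55 = $42,500. Book value $241,350.
Year 2: $233,750 × 9/55 = $38,250. Book value $203,100.
Year 3: $233,750 × 8/55 = $34,000. Book value $169,100.
Year 4: $233,750 × 7/55 = $29,750. Book value $139,350.
Year 5: $233,750 × 6/55 = $25,500. Book value $113,850.

$25,500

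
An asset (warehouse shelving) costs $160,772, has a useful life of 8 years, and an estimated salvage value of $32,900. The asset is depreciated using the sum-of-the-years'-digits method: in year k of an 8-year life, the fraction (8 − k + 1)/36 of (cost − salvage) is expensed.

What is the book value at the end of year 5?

Depreciable base = $160,772 − $32,900 = $127,872.
Sum of the years' digits = 8+7+6+5+4+3+2+1 = 36.
Year 1: $127,872 × 8/36 = $28,416. Book value $132,356.
Year 2: $127,872 × 7/36 = $24,864. Book value $107,492.
Year 3: $127,872 × 6/36 = $21,312. Book value $86,180.
Year 4: $127,872 × 5/36 = $17,760. Book value $68,420.
Year 5: $127,872 × 4/36 = $14,208. Book value $54,212.

$54,212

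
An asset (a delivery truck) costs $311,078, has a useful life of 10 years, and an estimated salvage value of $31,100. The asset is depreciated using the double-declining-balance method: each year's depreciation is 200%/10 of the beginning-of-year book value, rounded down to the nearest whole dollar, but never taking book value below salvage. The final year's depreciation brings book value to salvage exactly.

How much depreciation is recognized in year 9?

Depreciable base = $311,078 − $31,100 = $279,978.
Year 1: ⌊$311,078 × 200%/10⌋ = $62,215. Book value $248,863.
Year 2: ⌊$248,863 × 200%/10⌋ = $49,772. Book value $199,091.
Year 3: ⌊$199,091 × 200%/10⌋ = $39,818. Book value $159,273.
Year 4: ⌊$159,273 × 200%/10⌋ = $31,854. Book value $127,419.
Year 5: ⌊$127,419 × 200%/10⌋ = $25,483. Book value $101,936.
Year 6: ⌊$101,936 × 200%/10⌋ = $20,387. Book value $81,549.
Year 7: ⌊$81,549 × 200%/10⌋ = $16,309. Book value $65,240.
Year 8: ⌊$65,240 × 200%/10⌋ = $13,048. Book value $52,192.
Year 9: ⌊$52,192 × 200%/10⌋ = $10,438. Book value $41,754.

$10,438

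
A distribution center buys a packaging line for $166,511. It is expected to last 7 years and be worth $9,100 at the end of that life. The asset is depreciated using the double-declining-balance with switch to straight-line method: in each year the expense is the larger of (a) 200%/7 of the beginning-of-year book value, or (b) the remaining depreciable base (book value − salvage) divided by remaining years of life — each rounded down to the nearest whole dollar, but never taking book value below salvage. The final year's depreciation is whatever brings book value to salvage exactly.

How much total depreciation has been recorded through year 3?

$105,828

Depreciable base = $166,511 − $9,100 = $157,411.
Year 1: DB = ⌊$166,511 × 200%/7⌋ = $47,574; SL = ⌊$157,411/7⌋ = $22,487 → take DB $47,574. Book value $118,937.
Year 2: DB = ⌊$118,937 × 200%/7⌋ = $33,982; SL = ⌊$109,837/6⌋ = $18,306 → take DB $33,982. Book value $84,955.
Year 3: DB = ⌊$84,955 × 200%/7⌋ = $24,272; SL = ⌊$75,855/5⌋ = $15,171 → take DB $24,272. Book value $60,683.
Accumulated through year 3 = $166,511 − $60,683 = $105,828.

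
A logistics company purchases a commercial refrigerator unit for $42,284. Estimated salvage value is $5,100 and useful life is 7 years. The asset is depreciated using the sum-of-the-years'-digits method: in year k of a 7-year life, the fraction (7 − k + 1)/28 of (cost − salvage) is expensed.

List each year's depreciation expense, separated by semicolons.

Depreciable base = $42,284 − $5,100 = $37,184.
Sum of the years' digits = 7+6+5+4+3+2+1 = 28.
Year 1: $37,184 × 7/28 = $9,296. Book value $32,988.
Year 2: $37,184 × 6/28 = $7,968. Book value $25,020.
Year 3: $37,184 × 5/28 = $6,640. Book value $18,380.
Year 4: $37,184 × 4/28 = $5,312. Book value $13,068.
Year 5: $37,184 × 3/28 = $3,984. Book value $9,084.
Year 6: $37,184 × 2/28 = $2,656. Book value $6,428.
Year 7: $37,184 × 1/28 = $1,328. Book value $5,100.

$9,296; $7,968; $6,640; $5,312; $3,984; $2,656; $1,328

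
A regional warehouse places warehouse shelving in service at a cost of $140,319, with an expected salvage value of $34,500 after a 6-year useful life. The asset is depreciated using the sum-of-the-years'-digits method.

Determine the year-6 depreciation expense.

Depreciable base = $140,319 − $34,500 = $105,819.
Sum of the years' digits = 6+5+4+3+2+1 = 21.
Year 1: $105,819 × 6/21 = $30,234. Book value $110,085.
Year 2: $105,819 × 5/21 = $25,195. Book value $84,890.
Year 3: $105,819 × 4/21 = $20,156. Book value $64,734.
Year 4: $105,819 × 3/21 = $15,117. Book value $49,617.
Year 5: $105,819 × 2/21 = $10,078. Book value $39,539.
Year 6: $105,819 × 1/21 = $5,039. Book value $34,500.

$5,039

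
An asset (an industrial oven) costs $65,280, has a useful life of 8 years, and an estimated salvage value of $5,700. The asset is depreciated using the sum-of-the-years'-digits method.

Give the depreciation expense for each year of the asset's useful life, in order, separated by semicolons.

$13,240; $11,585; $9,930; $8,275; $6,620; $4,965; $3,310; $1,655

Depreciable base = $65,280 − $5,700 = $59,580.
Sum of the years' digits = 8+7+6+5+4+3+2+1 = 36.
Year 1: $59,580 × 8/36 = $13,240. Book value $52,040.
Year 2: $59,580 × 7/36 = $11,585. Book value $40,455.
Year 3: $59,580 × 6/36 = $9,930. Book value $30,525.
Year 4: $59,580 × 5/36 = $8,275. Book value $22,250.
Year 5: $59,580 × 4/36 = $6,620. Book value $15,630.
Year 6: $59,580 × 3/36 = $4,965. Book value $10,665.
Year 7: $59,580 × 2/36 = $3,310. Book value $7,355.
Year 8: $59,580 × 1/36 = $1,655. Book value $5,700.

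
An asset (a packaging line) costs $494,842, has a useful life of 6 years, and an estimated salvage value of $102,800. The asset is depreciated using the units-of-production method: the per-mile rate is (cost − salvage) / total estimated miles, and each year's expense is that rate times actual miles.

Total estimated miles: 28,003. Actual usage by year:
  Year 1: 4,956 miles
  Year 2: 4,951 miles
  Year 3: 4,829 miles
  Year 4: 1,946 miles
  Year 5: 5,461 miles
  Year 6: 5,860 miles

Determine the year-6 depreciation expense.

$82,040

Depreciable base = $494,842 − $102,800 = $392,042.
Rate = $392,042 / 28,003 miles = $14 per mile.
Year 1: 4,956 × $14 = $69,384. Book value $425,458.
Year 2: 4,951 × $14 = $69,314. Book value $356,144.
Year 3: 4,829 × $14 = $67,606. Book value $288,538.
Year 4: 1,946 × $14 = $27,244. Book value $261,294.
Year 5: 5,461 × $14 = $76,454. Book value $184,840.
Year 6: 5,860 × $14 = $82,040. Book value $102,800.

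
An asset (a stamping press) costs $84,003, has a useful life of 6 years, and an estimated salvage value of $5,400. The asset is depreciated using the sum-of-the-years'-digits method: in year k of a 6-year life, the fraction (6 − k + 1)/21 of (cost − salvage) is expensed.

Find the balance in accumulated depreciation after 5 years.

$74,860

Depreciable base = $84,003 − $5,400 = $78,603.
Sum of the years' digits = 6+5+4+3+2+1 = 21.
Year 1: $78,603 × 6/21 = $22,458. Book value $61,545.
Year 2: $78,603 × 5/21 = $18,715. Book value $42,830.
Year 3: $78,603 × 4/21 = $14,972. Book value $27,858.
Year 4: $78,603 × 3/21 = $11,229. Book value $16,629.
Year 5: $78,603 × 2/21 = $7,486. Book value $9,143.
Accumulated through year 5 = $84,003 − $9,143 = $74,860.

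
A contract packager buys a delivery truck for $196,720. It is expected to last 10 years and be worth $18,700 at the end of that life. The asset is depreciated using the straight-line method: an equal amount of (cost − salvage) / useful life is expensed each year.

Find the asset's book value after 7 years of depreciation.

$72,106

Depreciable base = $196,720 − $18,700 = $178,020.
Annual expense = $178,020 / 10 = $17,802.
End of year 1: book value $178,918.
End of year 2: book value $161,116.
End of year 3: book value $143,314.
End of year 4: book value $125,512.
End of year 5: book value $107,710.
End of year 6: book value $89,908.
End of year 7: book value $72,106.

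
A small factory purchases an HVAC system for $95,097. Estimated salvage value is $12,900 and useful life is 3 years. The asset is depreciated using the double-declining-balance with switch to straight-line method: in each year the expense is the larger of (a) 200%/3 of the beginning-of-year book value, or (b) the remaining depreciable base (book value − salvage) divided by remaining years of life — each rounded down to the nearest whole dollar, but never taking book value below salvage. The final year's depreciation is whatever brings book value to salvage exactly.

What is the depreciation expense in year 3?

$0

Depreciable base = $95,097 − $12,900 = $82,197.
Year 1: DB = ⌊$95,097 × 200%/3⌋ = $63,398; SL = ⌊$82,197/3⌋ = $27,399 → take DB $63,398. Book value $31,699.
Year 2: DB = ⌊$31,699 × 200%/3⌋ = $21,132; SL = ⌊$18,799/2⌋ = $9,399 → take DB $21,132, capped at $18,799. Book value $12,900.
Year 3 (final): $12,900 − $12,900 = $0. Book value $12,900.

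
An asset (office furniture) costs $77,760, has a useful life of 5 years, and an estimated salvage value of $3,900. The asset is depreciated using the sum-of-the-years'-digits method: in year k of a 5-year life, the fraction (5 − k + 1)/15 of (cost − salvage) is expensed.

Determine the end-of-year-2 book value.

Depreciable base = $77,760 − $3,900 = $73,860.
Sum of the years' digits = 5+4+3+2+1 = 15.
Year 1: $73,860 × 5/15 = $24,620. Book value $53,140.
Year 2: $73,860 × 4/15 = $19,696. Book value $33,444.

$33,444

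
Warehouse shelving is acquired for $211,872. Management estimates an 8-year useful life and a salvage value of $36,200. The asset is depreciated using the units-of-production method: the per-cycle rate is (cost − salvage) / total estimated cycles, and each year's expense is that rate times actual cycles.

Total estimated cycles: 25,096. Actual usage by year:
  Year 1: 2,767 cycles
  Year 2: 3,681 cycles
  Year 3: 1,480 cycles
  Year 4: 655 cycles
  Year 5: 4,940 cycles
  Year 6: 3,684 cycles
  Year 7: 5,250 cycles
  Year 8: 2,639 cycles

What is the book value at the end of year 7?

Depreciable base = $211,872 − $36,200 = $175,672.
Rate = $175,672 / 25,096 cycles = $7 per cycle.
Year 1: 2,767 × $7 = $19,369. Book value $192,503.
Year 2: 3,681 × $7 = $25,767. Book value $166,736.
Year 3: 1,480 × $7 = $10,360. Book value $156,376.
Year 4: 655 × $7 = $4,585. Book value $151,791.
Year 5: 4,940 × $7 = $34,580. Book value $117,211.
Year 6: 3,684 × $7 = $25,788. Book value $91,423.
Year 7: 5,250 × $7 = $36,750. Book value $54,673.

$54,673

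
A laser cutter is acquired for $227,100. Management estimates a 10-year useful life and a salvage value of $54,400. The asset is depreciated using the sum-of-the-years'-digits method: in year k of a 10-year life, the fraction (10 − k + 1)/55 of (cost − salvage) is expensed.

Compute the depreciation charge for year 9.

Depreciable base = $227,100 − $54,400 = $172,700.
Sum of the years' digits = 10+9+8+7+6+5+4+3+2+1 = 55.
Year 1: $172,700 × 10/55 = $31,400. Book value $195,700.
Year 2: $172,700 × 9/55 = $28,260. Book value $167,440.
Year 3: $172,700 × 8/55 = $25,120. Book value $142,320.
Year 4: $172,700 × 7/55 = $21,980. Book value $120,340.
Year 5: $172,700 × 6/55 = $18,840. Book value $101,500.
Year 6: $172,700 × 5/55 = $15,700. Book value $85,800.
Year 7: $172,700 × 4/55 = $12,560. Book value $73,240.
Year 8: $172,700 × 3/55 = $9,420. Book value $63,820.
Year 9: $172,700 × 2/55 = $6,280. Book value $57,540.

$6,280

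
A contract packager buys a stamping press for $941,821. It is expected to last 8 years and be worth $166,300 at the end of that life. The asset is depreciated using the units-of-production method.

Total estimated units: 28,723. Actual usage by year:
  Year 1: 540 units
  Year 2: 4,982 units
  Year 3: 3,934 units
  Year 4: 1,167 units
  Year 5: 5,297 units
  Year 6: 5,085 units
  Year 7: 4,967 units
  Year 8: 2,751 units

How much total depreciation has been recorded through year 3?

Depreciable base = $941,821 − $166,300 = $775,521.
Rate = $775,521 / 28,723 units = $27 per unit.
Year 1: 540 × $27 = $14,580. Book value $927,241.
Year 2: 4,982 × $27 = $134,514. Book value $792,727.
Year 3: 3,934 × $27 = $106,218. Book value $686,509.
Accumulated through year 3 = $941,821 − $686,509 = $255,312.

$255,312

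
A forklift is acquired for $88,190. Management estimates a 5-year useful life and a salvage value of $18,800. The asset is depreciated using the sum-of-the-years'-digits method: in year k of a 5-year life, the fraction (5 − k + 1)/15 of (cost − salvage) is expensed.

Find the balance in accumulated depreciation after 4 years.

$64,764

Depreciable base = $88,190 − $18,800 = $69,390.
Sum of the years' digits = 5+4+3+2+1 = 15.
Year 1: $69,390 × 5/15 = $23,130. Book value $65,060.
Year 2: $69,390 × 4/15 = $18,504. Book value $46,556.
Year 3: $69,390 × 3/15 = $13,878. Book value $32,678.
Year 4: $69,390 × 2/15 = $9,252. Book value $23,426.
Accumulated through year 4 = $88,190 − $23,426 = $64,764.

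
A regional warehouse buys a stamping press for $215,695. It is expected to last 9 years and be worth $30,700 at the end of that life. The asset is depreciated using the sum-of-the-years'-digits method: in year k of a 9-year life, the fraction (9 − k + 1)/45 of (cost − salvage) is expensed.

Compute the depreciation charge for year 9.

Depreciable base = $215,695 − $30,700 = $184,995.
Sum of the years' digits = 9+8+7+6+5+4+3+2+1 = 45.
Year 1: $184,995 × 9/45 = $36,999. Book value $178,696.
Year 2: $184,995 × 8/45 = $32,888. Book value $145,808.
Year 3: $184,995 × 7/45 = $28,777. Book value $117,031.
Year 4: $184,995 × 6/45 = $24,666. Book value $92,365.
Year 5: $184,995 × 5/45 = $20,555. Book value $71,810.
Year 6: $184,995 × 4/45 = $16,444. Book value $55,366.
Year 7: $184,995 × 3/45 = $12,333. Book value $43,033.
Year 8: $184,995 × 2/45 = $8,222. Book value $34,811.
Year 9: $184,995 × 1/45 = $4,111. Book value $30,700.

$4,111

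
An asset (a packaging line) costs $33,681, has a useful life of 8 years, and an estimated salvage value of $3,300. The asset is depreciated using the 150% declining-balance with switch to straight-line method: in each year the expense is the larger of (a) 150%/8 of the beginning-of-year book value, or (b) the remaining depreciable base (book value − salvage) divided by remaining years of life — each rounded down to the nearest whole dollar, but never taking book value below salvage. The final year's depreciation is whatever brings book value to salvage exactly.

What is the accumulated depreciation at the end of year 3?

$15,615

Depreciable base = $33,681 − $3,300 = $30,381.
Year 1: DB = ⌊$33,681 × 150%/8⌋ = $6,315; SL = ⌊$30,381/8⌋ = $3,797 → take DB $6,315. Book value $27,366.
Year 2: DB = ⌊$27,366 × 150%/8⌋ = $5,131; SL = ⌊$24,066/7⌋ = $3,438 → take DB $5,131. Book value $22,235.
Year 3: DB = ⌊$22,235 × 150%/8⌋ = $4,169; SL = ⌊$18,935/6⌋ = $3,155 → take DB $4,169. Book value $18,066.
Accumulated through year 3 = $33,681 − $18,066 = $15,615.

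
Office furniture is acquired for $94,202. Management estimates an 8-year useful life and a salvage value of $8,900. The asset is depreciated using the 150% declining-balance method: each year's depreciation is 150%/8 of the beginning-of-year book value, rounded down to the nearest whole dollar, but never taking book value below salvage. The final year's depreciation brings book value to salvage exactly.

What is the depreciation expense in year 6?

Depreciable base = $94,202 − $8,900 = $85,302.
Year 1: ⌊$94,202 × 150%/8⌋ = $17,662. Book value $76,540.
Year 2: ⌊$76,540 × 150%/8⌋ = $14,351. Book value $62,189.
Year 3: ⌊$62,189 × 150%/8⌋ = $11,660. Book value $50,529.
Year 4: ⌊$50,529 × 150%/8⌋ = $9,474. Book value $41,055.
Year 5: ⌊$41,055 × 150%/8⌋ = $7,697. Book value $33,358.
Year 6: ⌊$33,358 × 150%/8⌋ = $6,254. Book value $27,104.

$6,254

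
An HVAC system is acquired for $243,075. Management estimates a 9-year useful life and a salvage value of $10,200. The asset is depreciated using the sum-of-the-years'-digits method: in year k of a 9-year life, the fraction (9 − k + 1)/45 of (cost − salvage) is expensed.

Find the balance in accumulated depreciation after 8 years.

Depreciable base = $243,075 − $10,200 = $232,875.
Sum of the years' digits = 9+8+7+6+5+4+3+2+1 = 45.
Year 1: $232,875 × 9/45 = $46,575. Book value $196,500.
Year 2: $232,875 × 8/45 = $41,400. Book value $155,100.
Year 3: $232,875 × 7/45 = $36,225. Book value $118,875.
Year 4: $232,875 × 6/45 = $31,050. Book value $87,825.
Year 5: $232,875 × 5/45 = $25,875. Book value $61,950.
Year 6: $232,875 × 4/45 = $20,700. Book value $41,250.
Year 7: $232,875 × 3/45 = $15,525. Book value $25,725.
Year 8: $232,875 × 2/45 = $10,350. Book value $15,375.
Accumulated through year 8 = $243,075 − $15,375 = $227,700.

$227,700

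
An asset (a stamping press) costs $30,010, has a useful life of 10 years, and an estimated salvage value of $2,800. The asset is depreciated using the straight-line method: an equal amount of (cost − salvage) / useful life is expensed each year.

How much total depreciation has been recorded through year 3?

Depreciable base = $30,010 − $2,800 = $27,210.
Annual expense = $27,210 / 10 = $2,721.
End of year 1: book value $27,289.
End of year 2: book value $24,568.
End of year 3: book value $21,847.
Accumulated through year 3 = $30,010 − $21,847 = $8,163.

$8,163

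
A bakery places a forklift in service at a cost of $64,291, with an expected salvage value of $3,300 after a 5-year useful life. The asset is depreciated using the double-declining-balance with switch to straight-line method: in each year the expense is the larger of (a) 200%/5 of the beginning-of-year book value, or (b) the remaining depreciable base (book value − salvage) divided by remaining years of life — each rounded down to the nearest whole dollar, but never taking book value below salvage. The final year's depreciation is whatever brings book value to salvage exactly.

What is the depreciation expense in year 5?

Depreciable base = $64,291 − $3,300 = $60,991.
Year 1: DB = ⌊$64,291 × 200%/5⌋ = $25,716; SL = ⌊$60,991/5⌋ = $12,198 → take DB $25,716. Book value $38,575.
Year 2: DB = ⌊$38,575 × 200%/5⌋ = $15,430; SL = ⌊$35,275/4⌋ = $8,818 → take DB $15,430. Book value $23,145.
Year 3: DB = ⌊$23,145 × 200%/5⌋ = $9,258; SL = ⌊$19,845/3⌋ = $6,615 → take DB $9,258. Book value $13,887.
Year 4: DB = ⌊$13,887 × 200%/5⌋ = $5,554; SL = ⌊$10,587/2⌋ = $5,293 → take DB $5,554. Book value $8,333.
Year 5 (final): $8,333 − $3,300 = $5,033. Book value $3,300.

$5,033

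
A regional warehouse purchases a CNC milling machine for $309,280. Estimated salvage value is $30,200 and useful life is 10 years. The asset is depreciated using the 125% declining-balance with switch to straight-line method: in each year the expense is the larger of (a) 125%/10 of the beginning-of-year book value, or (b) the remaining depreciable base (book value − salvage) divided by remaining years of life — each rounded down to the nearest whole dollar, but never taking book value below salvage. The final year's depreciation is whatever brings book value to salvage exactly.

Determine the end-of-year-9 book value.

Depreciable base = $309,280 − $30,200 = $279,080.
Year 1: DB = ⌊$309,280 × 125%/10⌋ = $38,660; SL = ⌊$279,080/10⌋ = $27,908 → take DB $38,660. Book value $270,620.
Year 2: DB = ⌊$270,620 × 125%/10⌋ = $33,827; SL = ⌊$240,420/9⌋ = $26,713 → take DB $33,827. Book value $236,793.
Year 3: DB = ⌊$236,793 × 125%/10⌋ = $29,599; SL = ⌊$206,593/8⌋ = $25,824 → take DB $29,599. Book value $207,194.
Year 4: DB = ⌊$207,194 × 125%/10⌋ = $25,899; SL = ⌊$176,994/7⌋ = $25,284 → take DB $25,899. Book value $181,295.
Year 5: DB = ⌊$181,295 × 125%/10⌋ = $22,661; SL = ⌊$151,095/6⌋ = $25,182 → take SL $25,182. Book value $156,113.
Year 6: DB = ⌊$156,113 × 125%/10⌋ = $19,514; SL = ⌊$125,913/5⌋ = $25,182 → take SL $25,182. Book value $130,931.
Year 7: DB = ⌊$130,931 × 125%/10⌋ = $16,366; SL = ⌊$100,731/4⌋ = $25,182 → take SL $25,182. Book value $105,749.
Year 8: DB = ⌊$105,749 × 125%/10⌋ = $13,218; SL = ⌊$75,549/3⌋ = $25,183 → take SL $25,183. Book value $80,566.
Year 9: DB = ⌊$80,566 × 125%/10⌋ = $10,070; SL = ⌊$50,366/2⌋ = $25,183 → take SL $25,183. Book value $55,383.

$55,383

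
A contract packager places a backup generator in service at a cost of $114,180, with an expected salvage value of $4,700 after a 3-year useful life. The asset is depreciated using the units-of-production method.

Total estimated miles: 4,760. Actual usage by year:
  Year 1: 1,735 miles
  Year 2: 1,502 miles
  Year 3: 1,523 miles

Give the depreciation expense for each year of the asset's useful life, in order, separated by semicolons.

Depreciable base = $114,180 − $4,700 = $109,480.
Rate = $109,480 / 4,760 miles = $23 per mile.
Year 1: 1,735 × $23 = $39,905. Book value $74,275.
Year 2: 1,502 × $23 = $34,546. Book value $39,729.
Year 3: 1,523 × $23 = $35,029. Book value $4,700.

$39,905; $34,546; $35,029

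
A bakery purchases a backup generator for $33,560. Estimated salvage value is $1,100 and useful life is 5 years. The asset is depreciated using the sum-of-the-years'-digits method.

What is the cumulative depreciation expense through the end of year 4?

$30,296

Depreciable base = $33,560 − $1,100 = $32,460.
Sum of the years' digits = 5+4+3+2+1 = 15.
Year 1: $32,460 × 5/15 = $10,820. Book value $22,740.
Year 2: $32,460 × 4/15 = $8,656. Book value $14,084.
Year 3: $32,460 × 3/15 = $6,492. Book value $7,592.
Year 4: $32,460 × 2/15 = $4,328. Book value $3,264.
Accumulated through year 4 = $33,560 − $3,264 = $30,296.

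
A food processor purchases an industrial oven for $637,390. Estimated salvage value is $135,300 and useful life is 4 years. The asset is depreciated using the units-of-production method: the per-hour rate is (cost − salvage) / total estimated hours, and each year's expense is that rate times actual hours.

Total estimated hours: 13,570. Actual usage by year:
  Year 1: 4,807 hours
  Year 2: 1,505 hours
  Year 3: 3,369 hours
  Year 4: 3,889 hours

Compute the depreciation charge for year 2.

Depreciable base = $637,390 − $135,300 = $502,090.
Rate = $502,090 / 13,570 hours = $37 per hour.
Year 1: 4,807 × $37 = $177,859. Book value $459,531.
Year 2: 1,505 × $37 = $55,685. Book value $403,846.

$55,685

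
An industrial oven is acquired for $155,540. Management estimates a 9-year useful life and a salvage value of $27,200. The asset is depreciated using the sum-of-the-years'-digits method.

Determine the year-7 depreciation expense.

Depreciable base = $155,540 − $27,200 = $128,340.
Sum of the years' digits = 9+8+7+6+5+4+3+2+1 = 45.
Year 1: $128,340 × 9/45 = $25,668. Book value $129,872.
Year 2: $128,340 × 8/45 = $22,816. Book value $107,056.
Year 3: $128,340 × 7/45 = $19,964. Book value $87,092.
Year 4: $128,340 × 6/45 = $17,112. Book value $69,980.
Year 5: $128,340 × 5/45 = $14,260. Book value $55,720.
Year 6: $128,340 × 4/45 = $11,408. Book value $44,312.
Year 7: $128,340 × 3/45 = $8,556. Book value $35,756.

$8,556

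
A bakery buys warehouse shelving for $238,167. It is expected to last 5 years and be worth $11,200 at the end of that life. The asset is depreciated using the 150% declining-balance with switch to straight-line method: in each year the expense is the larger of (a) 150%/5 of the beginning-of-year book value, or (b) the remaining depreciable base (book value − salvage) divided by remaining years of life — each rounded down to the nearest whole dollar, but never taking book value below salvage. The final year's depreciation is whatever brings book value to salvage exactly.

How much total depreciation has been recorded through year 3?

Depreciable base = $238,167 − $11,200 = $226,967.
Year 1: DB = ⌊$238,167 × 150%/5⌋ = $71,450; SL = ⌊$226,967/5⌋ = $45,393 → take DB $71,450. Book value $166,717.
Year 2: DB = ⌊$166,717 × 150%/5⌋ = $50,015; SL = ⌊$155,517/4⌋ = $38,879 → take DB $50,015. Book value $116,702.
Year 3: DB = ⌊$116,702 × 150%/5⌋ = $35,010; SL = ⌊$105,502/3⌋ = $35,167 → take SL $35,167. Book value $81,535.
Accumulated through year 3 = $238,167 − $81,535 = $156,632.

$156,632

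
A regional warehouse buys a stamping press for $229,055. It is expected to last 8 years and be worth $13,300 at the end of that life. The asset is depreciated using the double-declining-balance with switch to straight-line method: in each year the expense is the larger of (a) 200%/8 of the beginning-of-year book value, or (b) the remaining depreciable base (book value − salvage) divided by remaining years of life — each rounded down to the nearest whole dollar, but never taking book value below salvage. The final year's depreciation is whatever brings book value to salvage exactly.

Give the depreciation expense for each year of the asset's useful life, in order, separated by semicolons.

Depreciable base = $229,055 − $13,300 = $215,755.
Year 1: DB = ⌊$229,055 × 200%/8⌋ = $57,263; SL = ⌊$215,755/8⌋ = $26,969 → take DB $57,263. Book value $171,792.
Year 2: DB = ⌊$171,792 × 200%/8⌋ = $42,948; SL = ⌊$158,492/7⌋ = $22,641 → take DB $42,948. Book value $128,844.
Year 3: DB = ⌊$128,844 × 200%/8⌋ = $32,211; SL = ⌊$115,544/6⌋ = $19,257 → take DB $32,211. Book value $96,633.
Year 4: DB = ⌊$96,633 × 200%/8⌋ = $24,158; SL = ⌊$83,333/5⌋ = $16,666 → take DB $24,158. Book value $72,475.
Year 5: DB = ⌊$72,475 × 200%/8⌋ = $18,118; SL = ⌊$59,175/4⌋ = $14,793 → take DB $18,118. Book value $54,357.
Year 6: DB = ⌊$54,357 × 200%/8⌋ = $13,589; SL = ⌊$41,057/3⌋ = $13,685 → take SL $13,685. Book value $40,672.
Year 7: DB = ⌊$40,672 × 200%/8⌋ = $10,168; SL = ⌊$27,372/2⌋ = $13,686 → take SL $13,686. Book value $26,986.
Year 8 (final): $26,986 − $13,300 = $13,686. Book value $13,300.

$57,263; $42,948; $32,211; $24,158; $18,118; $13,685; $13,686; $13,686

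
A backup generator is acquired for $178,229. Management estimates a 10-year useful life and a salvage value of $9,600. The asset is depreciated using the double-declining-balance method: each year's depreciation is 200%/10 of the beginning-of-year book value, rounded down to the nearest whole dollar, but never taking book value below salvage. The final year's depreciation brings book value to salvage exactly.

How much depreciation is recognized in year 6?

Depreciable base = $178,229 − $9,600 = $168,629.
Year 1: ⌊$178,229 × 200%/10⌋ = $35,645. Book value $142,584.
Year 2: ⌊$142,584 × 200%/10⌋ = $28,516. Book value $114,068.
Year 3: ⌊$114,068 × 200%/10⌋ = $22,813. Book value $91,255.
Year 4: ⌊$91,255 × 200%/10⌋ = $18,251. Book value $73,004.
Year 5: ⌊$73,004 × 200%/10⌋ = $14,600. Book value $58,404.
Year 6: ⌊$58,404 × 200%/10⌋ = $11,680. Book value $46,724.

$11,680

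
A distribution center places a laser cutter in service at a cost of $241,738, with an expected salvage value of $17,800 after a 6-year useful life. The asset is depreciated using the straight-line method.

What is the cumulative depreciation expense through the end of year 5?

Depreciable base = $241,738 − $17,800 = $223,938.
Annual expense = $223,938 / 6 = $37,323.
End of year 1: book value $204,415.
End of year 2: book value $167,092.
End of year 3: book value $129,769.
End of year 4: book value $92,446.
End of year 5: book value $55,123.
Accumulated through year 5 = $241,738 − $55,123 = $186,615.

$186,615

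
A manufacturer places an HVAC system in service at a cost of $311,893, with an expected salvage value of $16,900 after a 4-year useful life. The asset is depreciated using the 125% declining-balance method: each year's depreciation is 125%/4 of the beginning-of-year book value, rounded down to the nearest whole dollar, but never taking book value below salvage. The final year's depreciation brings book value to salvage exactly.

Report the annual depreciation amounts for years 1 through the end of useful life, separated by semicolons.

$97,466; $67,008; $46,068; $84,451

Depreciable base = $311,893 − $16,900 = $294,993.
Year 1: ⌊$311,893 × 125%/4⌋ = $97,466. Book value $214,427.
Year 2: ⌊$214,427 × 125%/4⌋ = $67,008. Book value $147,419.
Year 3: ⌊$147,419 × 125%/4⌋ = $46,068. Book value $101,351.
Year 4 (final): $101,351 − $16,900 = $84,451. Book value $16,900.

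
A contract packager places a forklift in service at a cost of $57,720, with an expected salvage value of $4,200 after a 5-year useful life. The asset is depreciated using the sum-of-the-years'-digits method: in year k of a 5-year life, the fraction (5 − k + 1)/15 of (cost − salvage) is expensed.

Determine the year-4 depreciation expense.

Depreciable base = $57,720 − $4,200 = $53,520.
Sum of the years' digits = 5+4+3+2+1 = 15.
Year 1: $53,520 × 5/15 = $17,840. Book value $39,880.
Year 2: $53,520 × 4/15 = $14,272. Book value $25,608.
Year 3: $53,520 × 3/15 = $10,704. Book value $14,904.
Year 4: $53,520 × 2/15 = $7,136. Book value $7,768.

$7,136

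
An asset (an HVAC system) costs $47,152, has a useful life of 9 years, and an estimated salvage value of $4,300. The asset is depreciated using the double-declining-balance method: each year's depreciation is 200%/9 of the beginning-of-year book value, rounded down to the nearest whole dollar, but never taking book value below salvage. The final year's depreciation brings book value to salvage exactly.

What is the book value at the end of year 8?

Depreciable base = $47,152 − $4,300 = $42,852.
Year 1: ⌊$47,152 × 200%/9⌋ = $10,478. Book value $36,674.
Year 2: ⌊$36,674 × 200%/9⌋ = $8,149. Book value $28,525.
Year 3: ⌊$28,525 × 200%/9⌋ = $6,338. Book value $22,187.
Year 4: ⌊$22,187 × 200%/9⌋ = $4,930. Book value $17,257.
Year 5: ⌊$17,257 × 200%/9⌋ = $3,834. Book value $13,423.
Year 6: ⌊$13,423 × 200%/9⌋ = $2,982. Book value $10,441.
Year 7: ⌊$10,441 × 200%/9⌋ = $2,320. Book value $8,121.
Year 8: ⌊$8,121 × 200%/9⌋ = $1,804. Book value $6,317.

$6,317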